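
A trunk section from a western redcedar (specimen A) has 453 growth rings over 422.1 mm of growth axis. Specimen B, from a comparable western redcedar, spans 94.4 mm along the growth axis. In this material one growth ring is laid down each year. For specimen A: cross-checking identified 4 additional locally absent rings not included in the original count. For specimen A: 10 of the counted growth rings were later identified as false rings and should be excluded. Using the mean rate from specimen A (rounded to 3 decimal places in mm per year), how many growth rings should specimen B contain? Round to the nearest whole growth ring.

Specimen A: after corrections the count is 453 − 10 + 4 = 447 growth rings.
A: Extension rate ≈ 422.1 / 447 = 0.944 mm per year.
Specimen B: 94.4 mm / 0.944 mm per year = 100.00 years ≈ 100 growth rings.

100 growth rings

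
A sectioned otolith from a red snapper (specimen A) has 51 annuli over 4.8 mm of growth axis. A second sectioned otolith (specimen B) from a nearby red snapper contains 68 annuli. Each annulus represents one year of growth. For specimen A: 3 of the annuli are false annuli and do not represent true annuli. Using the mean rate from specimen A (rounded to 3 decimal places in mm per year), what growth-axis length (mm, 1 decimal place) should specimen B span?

Specimen A: adjusted count: 51 − 3 = 48 annuli.
A: 4.8 mm over 48 years gives 4.8 / 48 ≈ 0.100 mm/year.
B's length ≈ 0.100 × 68 = 6.8 mm.

6.8 mm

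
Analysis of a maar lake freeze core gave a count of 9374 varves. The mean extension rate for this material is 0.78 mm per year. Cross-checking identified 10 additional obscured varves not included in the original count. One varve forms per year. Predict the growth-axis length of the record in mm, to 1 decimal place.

7319.5 mm

After corrections the count is 9374 + 10 = 9384 varves.
Length ≈ 0.78 × 9384 = 7319.5 mm.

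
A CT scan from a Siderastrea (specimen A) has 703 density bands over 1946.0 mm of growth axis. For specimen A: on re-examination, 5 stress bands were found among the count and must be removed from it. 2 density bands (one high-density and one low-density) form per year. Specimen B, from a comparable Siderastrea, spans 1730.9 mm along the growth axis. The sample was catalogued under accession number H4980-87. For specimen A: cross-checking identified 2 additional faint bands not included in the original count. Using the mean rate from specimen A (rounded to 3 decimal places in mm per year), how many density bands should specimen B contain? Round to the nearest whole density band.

Specimen A: adjusted count: 703 − 5 + 2 = 700 density bands.
Specimen A: 700 density bands at 2 per year is 700 / 2 = 350 years.
A: Extension rate ≈ 1946.0 / 350 = 5.560 mm per year.
Specimen B: 1730.9 mm / 5.560 mm per year = 311.31 years; at 2 density bands per year that is 311.31 × 2 ≈ 623 density bands.

623 density bands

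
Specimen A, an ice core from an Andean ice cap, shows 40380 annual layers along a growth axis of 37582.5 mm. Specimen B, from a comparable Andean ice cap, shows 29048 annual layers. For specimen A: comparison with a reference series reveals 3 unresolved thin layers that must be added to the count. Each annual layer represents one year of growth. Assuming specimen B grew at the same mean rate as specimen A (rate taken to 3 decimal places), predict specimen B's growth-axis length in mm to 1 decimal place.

27043.7 mm

Specimen A: after corrections the count is 40380 + 3 = 40383 annual layers.
A: Extension rate ≈ 37582.5 / 40383 = 0.931 mm per year.
For B, 0.931 mm/year × 29048 years = 27043.7 mm.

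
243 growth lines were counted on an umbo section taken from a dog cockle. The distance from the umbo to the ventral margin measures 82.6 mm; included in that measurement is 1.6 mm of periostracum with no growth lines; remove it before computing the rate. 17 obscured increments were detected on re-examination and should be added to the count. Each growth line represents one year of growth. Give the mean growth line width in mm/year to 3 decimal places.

0.312 mm/year

Adjusted count: 243 + 17 = 260 growth lines.
The growth record spans 82.6 − 1.6 = 81.0 mm.
Extension rate ≈ 81.0 / 260 = 0.312 mm/year.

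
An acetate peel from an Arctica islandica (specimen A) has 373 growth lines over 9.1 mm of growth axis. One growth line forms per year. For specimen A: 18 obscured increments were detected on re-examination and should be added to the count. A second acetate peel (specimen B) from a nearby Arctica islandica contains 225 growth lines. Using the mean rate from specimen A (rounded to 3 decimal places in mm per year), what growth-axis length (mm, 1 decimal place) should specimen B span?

Specimen A: correcting the raw count gives 373 + 18 = 391 true growth lines.
A: Mean rate = 9.1 mm / 391 years ≈ 0.023 mm per year.
Length of B = 0.023 × 225 = 5.2 mm.

5.2 mm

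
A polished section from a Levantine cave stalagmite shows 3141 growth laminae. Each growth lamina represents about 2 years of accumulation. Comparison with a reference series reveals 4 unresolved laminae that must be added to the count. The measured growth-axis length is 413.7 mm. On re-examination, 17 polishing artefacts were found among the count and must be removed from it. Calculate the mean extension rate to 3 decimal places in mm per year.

After corrections the count is 3141 − 17 + 4 = 3128 growth laminae.
3128 growth laminae at 2 years each span 3128 × 2 = 6256 years.
Extension rate ≈ 413.7 / 6256 = 0.066 mm per year.

0.066 mm per year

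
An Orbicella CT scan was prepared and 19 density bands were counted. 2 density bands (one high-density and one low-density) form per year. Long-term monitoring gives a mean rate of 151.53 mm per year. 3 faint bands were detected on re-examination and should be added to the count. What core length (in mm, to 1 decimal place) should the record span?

Correcting the raw count gives 19 + 3 = 22 true density bands.
22 density bands at 2 per year is 22 / 2 = 11 years.
Predicted length = 151.53 mm/year × 11 years = 1666.8 mm.

1666.8 mm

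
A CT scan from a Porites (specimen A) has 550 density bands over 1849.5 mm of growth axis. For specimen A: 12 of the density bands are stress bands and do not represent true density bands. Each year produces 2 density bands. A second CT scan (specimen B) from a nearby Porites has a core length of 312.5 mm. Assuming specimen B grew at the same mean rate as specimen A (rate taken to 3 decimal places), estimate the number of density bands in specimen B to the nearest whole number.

Specimen A: after corrections the count is 550 − 12 = 538 density bands.
Specimen A: with 2 density bands per year, 538 / 2 = 269 years.
A: 1849.5 mm over 269 years gives 1849.5 / 269 ≈ 6.875 mm/yr.
B spans 312.5 / 6.875 = 45.45 years; at 2 density bands per year that is 45.45 × 2 ≈ 91 density bands.

91 density bands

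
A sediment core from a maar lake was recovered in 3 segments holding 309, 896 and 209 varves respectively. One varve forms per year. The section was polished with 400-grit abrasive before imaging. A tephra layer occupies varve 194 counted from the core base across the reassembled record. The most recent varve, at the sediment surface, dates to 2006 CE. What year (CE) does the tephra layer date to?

Total varves = 309 + 896 + 209 = 1414.
Between varve 194 and the sediment surface there are 1414 − 194 = 1220 varves.
Counting back 1220 years from 2006 CE places the tephra layer in 2006 − 1220 = 786 CE.

786 CE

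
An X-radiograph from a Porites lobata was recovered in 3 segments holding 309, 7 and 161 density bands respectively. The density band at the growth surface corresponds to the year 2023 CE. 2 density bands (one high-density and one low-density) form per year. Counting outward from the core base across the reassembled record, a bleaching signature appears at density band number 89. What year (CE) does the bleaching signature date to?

1829 CE

Total density bands = 309 + 7 + 161 = 477.
The bleaching signature sits at density band 89 from the core base, so 477 − 89 = 388 density bands formed after it.
Dividing by 2 density bands per year: 388 / 2 = 194 years.
Counting back 194 years from 2023 CE places the bleaching signature in 2023 − 194 = 1829 CE.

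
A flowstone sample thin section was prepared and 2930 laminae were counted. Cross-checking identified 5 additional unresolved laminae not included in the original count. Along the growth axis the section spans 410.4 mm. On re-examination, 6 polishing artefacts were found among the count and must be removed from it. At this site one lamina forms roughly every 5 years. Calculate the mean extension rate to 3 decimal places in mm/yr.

0.028 mm/yr

After corrections the count is 2930 − 6 + 5 = 2929 laminae.
2929 laminae at 5 years each span 2929 × 5 = 14645 years.
410.4 mm over 14645 years gives 410.4 / 14645 ≈ 0.028 mm/yr.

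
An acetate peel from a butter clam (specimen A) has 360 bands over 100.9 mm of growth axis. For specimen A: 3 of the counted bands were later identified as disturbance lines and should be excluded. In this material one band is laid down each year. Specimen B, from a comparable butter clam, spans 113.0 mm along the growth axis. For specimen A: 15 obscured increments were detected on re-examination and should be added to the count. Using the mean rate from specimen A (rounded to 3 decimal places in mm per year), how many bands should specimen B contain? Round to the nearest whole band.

Specimen A: adjusted count: 360 − 3 + 15 = 372 bands.
A: 100.9 mm over 372 years gives 100.9 / 372 ≈ 0.271 mm per year.
For B, 113.0 / 0.271 = 416.97 years ≈ 417 bands.

417 bands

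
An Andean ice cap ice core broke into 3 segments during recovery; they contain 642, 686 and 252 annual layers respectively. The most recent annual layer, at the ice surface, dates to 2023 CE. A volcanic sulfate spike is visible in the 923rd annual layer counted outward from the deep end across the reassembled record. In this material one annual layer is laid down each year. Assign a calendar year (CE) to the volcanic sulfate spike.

Total annual layers = 642 + 686 + 252 = 1580.
The volcanic sulfate spike sits at annual layer 923 from the deep end, so 1580 − 923 = 657 annual layers formed after it.
The annual layer at the ice surface is 2023 CE, so the volcanic sulfate spike dates to 2023 − 657 = 1366 CE.

1366 CE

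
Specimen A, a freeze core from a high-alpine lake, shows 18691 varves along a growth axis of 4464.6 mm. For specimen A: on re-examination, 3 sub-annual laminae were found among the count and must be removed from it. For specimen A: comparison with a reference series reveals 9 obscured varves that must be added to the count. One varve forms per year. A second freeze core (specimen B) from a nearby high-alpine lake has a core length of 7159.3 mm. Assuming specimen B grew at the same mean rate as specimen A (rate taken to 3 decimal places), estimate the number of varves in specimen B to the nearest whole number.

Specimen A: true varve count = 18691 − 3 + 9 = 18697.
A: Mean rate = 4464.6 mm / 18697 years ≈ 0.239 mm per year.
B spans 7159.3 / 0.239 = 29955.23 years ≈ 29955 varves.

29955 varves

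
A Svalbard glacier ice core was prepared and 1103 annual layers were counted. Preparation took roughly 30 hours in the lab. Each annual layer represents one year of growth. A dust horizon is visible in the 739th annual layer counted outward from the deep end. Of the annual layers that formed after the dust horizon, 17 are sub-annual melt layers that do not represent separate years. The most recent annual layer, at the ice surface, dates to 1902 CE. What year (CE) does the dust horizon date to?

Between annual layer 739 and the ice surface there are 1103 − 739 = 364 annual layers.
364 − 17 false = 347 true annual layers after the dust horizon.
1902 − 347 = 1555 CE.

1555 CE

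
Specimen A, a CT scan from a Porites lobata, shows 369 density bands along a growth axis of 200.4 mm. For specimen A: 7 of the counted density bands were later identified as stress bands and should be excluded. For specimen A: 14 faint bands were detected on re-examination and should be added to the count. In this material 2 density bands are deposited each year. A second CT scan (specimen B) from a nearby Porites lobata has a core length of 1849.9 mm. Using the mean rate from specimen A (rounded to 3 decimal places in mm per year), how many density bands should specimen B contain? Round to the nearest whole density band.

Specimen A: true density band count = 369 − 7 + 14 = 376.
Specimen A: dividing by 2 density bands per year: 376 / 2 = 188 years.
A: Extension rate ≈ 200.4 / 188 = 1.066 mm per year.
Specimen B: 1849.9 mm / 1.066 mm per year = 1735.37 years; at 2 density bands per year that is 1735.37 × 2 ≈ 3471 density bands.

3471 density bands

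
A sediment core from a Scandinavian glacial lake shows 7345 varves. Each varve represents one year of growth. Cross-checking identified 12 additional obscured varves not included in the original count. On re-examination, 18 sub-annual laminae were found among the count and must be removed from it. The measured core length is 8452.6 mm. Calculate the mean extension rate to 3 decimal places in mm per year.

1.152 mm per year

Correcting the raw count gives 7345 − 18 + 12 = 7339 true varves.
Mean rate = 8452.6 mm / 7339 years ≈ 1.152 mm per year.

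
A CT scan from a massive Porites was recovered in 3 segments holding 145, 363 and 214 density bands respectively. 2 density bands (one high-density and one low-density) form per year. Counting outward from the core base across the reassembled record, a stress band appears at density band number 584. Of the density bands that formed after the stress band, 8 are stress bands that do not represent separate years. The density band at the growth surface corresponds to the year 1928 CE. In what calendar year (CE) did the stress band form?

Total density bands = 145 + 363 + 214 = 722.
The stress band sits at density band 584 from the core base, so 722 − 584 = 138 density bands formed after it.
Excluding 8 false density bands: 138 − 8 = 130.
130 density bands at 2 per year is 130 / 2 = 65 years.
Counting back 65 years from 1928 CE places the stress band in 1928 − 65 = 1863 CE.

1863 CE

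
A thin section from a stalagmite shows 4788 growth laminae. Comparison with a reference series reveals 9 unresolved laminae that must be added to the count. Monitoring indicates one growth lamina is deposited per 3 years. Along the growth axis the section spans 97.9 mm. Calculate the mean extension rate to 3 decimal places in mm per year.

0.007 mm per year

Correcting the raw count gives 4788 + 9 = 4797 true growth laminae.
Multiplying by 3 years per growth lamina: 4797 × 3 = 14391 years.
97.9 mm over 14391 years gives 97.9 / 14391 ≈ 0.007 mm per year.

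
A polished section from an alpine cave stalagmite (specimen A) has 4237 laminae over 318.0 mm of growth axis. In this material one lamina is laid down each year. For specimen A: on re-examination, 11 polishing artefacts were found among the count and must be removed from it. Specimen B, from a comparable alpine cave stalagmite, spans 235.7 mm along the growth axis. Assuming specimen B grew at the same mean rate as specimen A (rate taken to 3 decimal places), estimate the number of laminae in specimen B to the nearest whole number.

Specimen A: correcting the raw count gives 4237 − 11 = 4226 true laminae.
A: 318.0 mm over 4226 years gives 318.0 / 4226 ≈ 0.075 mm/year.
B spans 235.7 / 0.075 = 3142.67 years ≈ 3143 laminae.

3143 laminae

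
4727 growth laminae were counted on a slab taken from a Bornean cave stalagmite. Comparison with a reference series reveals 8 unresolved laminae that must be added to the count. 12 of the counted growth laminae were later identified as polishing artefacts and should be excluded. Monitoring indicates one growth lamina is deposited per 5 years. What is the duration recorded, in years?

Adjusted count: 4727 − 12 + 8 = 4723 growth laminae.
4723 growth laminae at 5 years each span 4723 × 5 = 23615 years.

23615 years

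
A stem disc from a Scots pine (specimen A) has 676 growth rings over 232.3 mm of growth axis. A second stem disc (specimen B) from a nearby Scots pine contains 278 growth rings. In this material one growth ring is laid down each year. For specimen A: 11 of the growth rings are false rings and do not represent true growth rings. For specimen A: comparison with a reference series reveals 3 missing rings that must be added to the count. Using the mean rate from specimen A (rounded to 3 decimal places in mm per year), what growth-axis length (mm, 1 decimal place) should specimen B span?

Specimen A: correcting the raw count gives 676 − 11 + 3 = 668 true growth rings.
A: 232.3 mm over 668 years gives 232.3 / 668 ≈ 0.348 mm/year.
For B, 0.348 mm/year × 278 years = 96.7 mm.

96.7 mm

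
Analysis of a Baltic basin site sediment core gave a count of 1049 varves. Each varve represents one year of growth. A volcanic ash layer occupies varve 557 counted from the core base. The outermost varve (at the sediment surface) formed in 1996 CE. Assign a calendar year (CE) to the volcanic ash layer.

The volcanic ash layer sits at varve 557 from the core base, so 1049 − 557 = 492 varves formed after it.
Counting back 492 years from 1996 CE places the volcanic ash layer in 1996 − 492 = 1504 CE.

1504 CE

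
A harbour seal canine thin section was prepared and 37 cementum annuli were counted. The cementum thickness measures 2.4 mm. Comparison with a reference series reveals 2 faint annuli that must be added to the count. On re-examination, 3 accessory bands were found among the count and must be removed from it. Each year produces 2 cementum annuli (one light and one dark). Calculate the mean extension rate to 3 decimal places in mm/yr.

After corrections the count is 37 − 3 + 2 = 36 cementum annuli.
Dividing by 2 cementum annuli per year: 36 / 2 = 18 years.
2.4 mm over 18 years gives 2.4 / 18 ≈ 0.133 mm/yr.

0.133 mm/yr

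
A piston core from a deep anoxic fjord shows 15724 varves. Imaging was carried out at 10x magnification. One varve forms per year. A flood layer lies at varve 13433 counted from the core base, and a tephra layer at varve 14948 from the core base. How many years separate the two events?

1515 years

14948 − 13433 = 1515 varves lie between the two events.
At one varve per year, 1515 years elapsed between them.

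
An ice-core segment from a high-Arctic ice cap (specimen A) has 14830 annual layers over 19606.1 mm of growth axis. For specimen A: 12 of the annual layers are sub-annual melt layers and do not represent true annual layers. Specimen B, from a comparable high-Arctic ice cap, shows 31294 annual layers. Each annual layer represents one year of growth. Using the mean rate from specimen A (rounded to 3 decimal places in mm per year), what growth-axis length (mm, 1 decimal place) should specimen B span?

41402.0 mm

Specimen A: after corrections the count is 14830 − 12 = 14818 annual layers.
A: Mean rate = 19606.1 mm / 14818 years ≈ 1.323 mm/yr.
For B, 1.323 mm/year × 31294 years = 41402.0 mm.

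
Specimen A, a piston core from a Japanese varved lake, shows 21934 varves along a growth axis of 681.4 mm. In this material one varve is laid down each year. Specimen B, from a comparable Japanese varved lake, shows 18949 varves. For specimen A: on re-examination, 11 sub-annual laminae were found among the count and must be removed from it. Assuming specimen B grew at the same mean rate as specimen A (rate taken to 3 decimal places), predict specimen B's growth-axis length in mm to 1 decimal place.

587.4 mm

Specimen A: adjusted count: 21934 − 11 = 21923 varves.
A: Mean rate = 681.4 mm / 21923 years ≈ 0.031 mm/year.
Length of B = 0.031 × 18949 = 587.4 mm.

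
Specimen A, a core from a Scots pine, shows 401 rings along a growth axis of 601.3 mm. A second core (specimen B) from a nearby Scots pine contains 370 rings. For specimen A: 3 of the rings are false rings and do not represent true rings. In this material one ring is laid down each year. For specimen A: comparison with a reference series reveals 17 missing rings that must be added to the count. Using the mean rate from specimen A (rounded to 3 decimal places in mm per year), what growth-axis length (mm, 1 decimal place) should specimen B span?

536.1 mm

Specimen A: true ring count = 401 − 3 + 17 = 415.
A: Extension rate ≈ 601.3 / 415 = 1.449 mm/year.
Length of B = 1.449 × 370 = 536.1 mm.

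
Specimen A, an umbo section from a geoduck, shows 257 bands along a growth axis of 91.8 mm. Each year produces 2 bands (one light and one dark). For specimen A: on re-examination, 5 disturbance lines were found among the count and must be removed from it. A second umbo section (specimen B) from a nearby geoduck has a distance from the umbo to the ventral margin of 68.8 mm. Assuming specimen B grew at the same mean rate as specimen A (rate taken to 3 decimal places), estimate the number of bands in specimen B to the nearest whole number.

189 bands

Specimen A: correcting the raw count gives 257 − 5 = 252 true bands.
Specimen A: with 2 bands per year, 252 / 2 = 126 years.
A: 91.8 mm over 126 years gives 91.8 / 126 ≈ 0.729 mm/yr.
B spans 68.8 / 0.729 = 94.38 years; at 2 bands per year that is 94.38 × 2 ≈ 189 bands.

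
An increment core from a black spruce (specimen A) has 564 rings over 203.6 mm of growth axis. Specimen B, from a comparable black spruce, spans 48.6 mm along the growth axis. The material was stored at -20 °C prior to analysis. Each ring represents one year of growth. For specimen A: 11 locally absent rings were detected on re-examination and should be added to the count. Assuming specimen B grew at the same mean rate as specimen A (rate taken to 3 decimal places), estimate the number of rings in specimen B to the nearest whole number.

Specimen A: correcting the raw count gives 564 + 11 = 575 true rings.
A: Mean rate = 203.6 mm / 575 years ≈ 0.354 mm per year.
Specimen B: 48.6 mm / 0.354 mm per year = 137.29 years ≈ 137 rings.

137 rings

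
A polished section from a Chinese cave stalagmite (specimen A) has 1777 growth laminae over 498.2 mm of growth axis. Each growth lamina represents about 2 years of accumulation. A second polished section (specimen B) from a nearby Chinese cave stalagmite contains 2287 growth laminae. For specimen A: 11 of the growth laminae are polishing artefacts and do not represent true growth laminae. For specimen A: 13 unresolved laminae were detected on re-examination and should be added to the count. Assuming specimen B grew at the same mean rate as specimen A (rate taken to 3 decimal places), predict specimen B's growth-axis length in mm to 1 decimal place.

640.4 mm

Specimen A: correcting the raw count gives 1777 − 11 + 13 = 1779 true growth laminae.
Specimen A: 1779 growth laminae at 2 years each span 1779 × 2 = 3558 years.
A: Extension rate ≈ 498.2 / 3558 = 0.140 mm/year.
Specimen B: 2287 growth laminae at 2 years each span 2287 × 2 = 4574 years. Length of B = 0.140 × 4574 = 640.4 mm.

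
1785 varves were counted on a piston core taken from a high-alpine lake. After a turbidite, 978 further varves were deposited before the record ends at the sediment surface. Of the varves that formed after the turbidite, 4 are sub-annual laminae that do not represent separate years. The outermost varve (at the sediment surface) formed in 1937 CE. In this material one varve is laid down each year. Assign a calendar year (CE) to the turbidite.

978 varves post-date the turbidite.
Removing the 4 false varves leaves 978 − 4 = 974 true varves beyond the turbidite.
The varve at the sediment surface is 1937 CE, so the turbidite dates to 1937 − 974 = 963 CE.

963 CE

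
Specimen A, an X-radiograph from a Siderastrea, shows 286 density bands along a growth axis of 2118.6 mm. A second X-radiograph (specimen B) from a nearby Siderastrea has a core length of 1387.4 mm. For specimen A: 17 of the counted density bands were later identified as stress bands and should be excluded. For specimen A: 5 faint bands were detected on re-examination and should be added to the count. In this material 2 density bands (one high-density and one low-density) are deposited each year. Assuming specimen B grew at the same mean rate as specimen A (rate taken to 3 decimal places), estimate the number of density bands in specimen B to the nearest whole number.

179 density bands

Specimen A: correcting the raw count gives 286 − 17 + 5 = 274 true density bands.
Specimen A: with 2 density bands per year, 274 / 2 = 137 years.
A: Extension rate ≈ 2118.6 / 137 = 15.464 mm/year.
Specimen B: 1387.4 mm / 15.464 mm per year = 89.72 years; at 2 density bands per year that is 89.72 × 2 ≈ 179 density bands.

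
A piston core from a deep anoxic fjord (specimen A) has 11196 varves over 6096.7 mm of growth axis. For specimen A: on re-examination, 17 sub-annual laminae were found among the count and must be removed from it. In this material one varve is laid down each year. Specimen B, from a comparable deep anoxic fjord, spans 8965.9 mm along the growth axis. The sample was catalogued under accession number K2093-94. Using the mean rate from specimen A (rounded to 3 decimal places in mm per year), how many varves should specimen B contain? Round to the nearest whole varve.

16451 varves

Specimen A: adjusted count: 11196 − 17 = 11179 varves.
A: Mean rate = 6096.7 mm / 11179 years ≈ 0.545 mm/year.
B spans 8965.9 / 0.545 = 16451.19 years ≈ 16451 varves.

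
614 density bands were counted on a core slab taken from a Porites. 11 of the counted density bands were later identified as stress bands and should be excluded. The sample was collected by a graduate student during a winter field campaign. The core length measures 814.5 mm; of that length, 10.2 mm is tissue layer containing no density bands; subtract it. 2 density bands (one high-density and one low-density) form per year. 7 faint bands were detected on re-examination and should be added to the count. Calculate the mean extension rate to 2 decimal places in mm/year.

True density band count = 614 − 11 + 7 = 610.
Dividing by 2 density bands per year: 610 / 2 = 305 years.
Net length = 814.5 − 10.2 = 804.3 mm.
Mean rate = 804.3 mm / 305 years ≈ 2.64 mm/year.

2.64 mm/year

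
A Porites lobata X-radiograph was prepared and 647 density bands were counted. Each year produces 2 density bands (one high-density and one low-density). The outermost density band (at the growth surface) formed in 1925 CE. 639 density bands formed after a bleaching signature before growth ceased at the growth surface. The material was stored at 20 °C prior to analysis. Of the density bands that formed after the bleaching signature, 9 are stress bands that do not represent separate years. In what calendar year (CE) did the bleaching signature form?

1610 CE

There are 639 density bands younger than the bleaching signature.
639 − 9 false = 630 true density bands after the bleaching signature.
With 2 density bands per year, 630 / 2 = 315 years.
The density band at the growth surface is 1925 CE, so the bleaching signature dates to 1925 − 315 = 1610 CE.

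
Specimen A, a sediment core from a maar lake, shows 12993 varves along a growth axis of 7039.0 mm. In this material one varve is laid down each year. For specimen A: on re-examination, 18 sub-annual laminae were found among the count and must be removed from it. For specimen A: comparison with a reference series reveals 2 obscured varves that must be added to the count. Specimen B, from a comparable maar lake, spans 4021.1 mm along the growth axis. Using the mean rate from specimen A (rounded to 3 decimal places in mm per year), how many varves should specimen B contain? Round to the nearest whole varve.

7419 varves

Specimen A: after corrections the count is 12993 − 18 + 2 = 12977 varves.
A: 7039.0 mm over 12977 years gives 7039.0 / 12977 ≈ 0.542 mm/year.
For B, 4021.1 / 0.542 = 7419.00 years ≈ 7419 varves.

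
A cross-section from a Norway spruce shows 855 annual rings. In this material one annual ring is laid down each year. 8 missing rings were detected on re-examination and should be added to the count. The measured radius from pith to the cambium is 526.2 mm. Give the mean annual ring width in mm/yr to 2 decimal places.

After corrections the count is 855 + 8 = 863 annual rings.
Extension rate ≈ 526.2 / 863 = 0.61 mm/yr.

0.61 mm/yr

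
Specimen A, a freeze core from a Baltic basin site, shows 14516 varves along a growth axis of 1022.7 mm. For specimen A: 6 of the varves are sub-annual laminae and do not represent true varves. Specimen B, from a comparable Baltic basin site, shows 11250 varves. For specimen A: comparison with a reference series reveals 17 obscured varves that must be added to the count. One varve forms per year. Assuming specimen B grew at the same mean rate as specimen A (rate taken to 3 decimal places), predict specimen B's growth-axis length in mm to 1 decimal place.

787.5 mm

Specimen A: correcting the raw count gives 14516 − 6 + 17 = 14527 true varves.
A: Mean rate = 1022.7 mm / 14527 years ≈ 0.070 mm/yr.
B's length ≈ 0.070 × 11250 = 787.5 mm.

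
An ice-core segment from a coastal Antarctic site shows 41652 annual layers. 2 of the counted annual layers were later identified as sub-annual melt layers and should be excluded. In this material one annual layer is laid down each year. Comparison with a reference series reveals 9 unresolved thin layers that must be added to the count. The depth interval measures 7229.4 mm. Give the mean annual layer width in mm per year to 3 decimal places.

After corrections the count is 41652 − 2 + 9 = 41659 annual layers.
Extension rate ≈ 7229.4 / 41659 = 0.174 mm per year.

0.174 mm per year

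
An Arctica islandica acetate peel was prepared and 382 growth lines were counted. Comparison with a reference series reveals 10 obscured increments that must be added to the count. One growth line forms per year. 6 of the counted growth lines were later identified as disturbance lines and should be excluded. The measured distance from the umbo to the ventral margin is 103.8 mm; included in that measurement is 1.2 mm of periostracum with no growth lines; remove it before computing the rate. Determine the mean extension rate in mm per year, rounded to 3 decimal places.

0.266 mm per year

Correcting the raw count gives 382 − 6 + 10 = 386 true growth lines.
Net length = 103.8 − 1.2 = 102.6 mm.
102.6 mm over 386 years gives 102.6 / 386 ≈ 0.266 mm per year.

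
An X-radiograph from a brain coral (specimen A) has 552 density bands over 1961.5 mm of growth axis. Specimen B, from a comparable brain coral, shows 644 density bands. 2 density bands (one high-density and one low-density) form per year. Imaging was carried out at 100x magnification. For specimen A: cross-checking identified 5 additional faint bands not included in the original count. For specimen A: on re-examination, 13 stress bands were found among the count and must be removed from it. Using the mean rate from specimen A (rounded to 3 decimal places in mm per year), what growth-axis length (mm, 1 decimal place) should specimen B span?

Specimen A: true density band count = 552 − 13 + 5 = 544.
Specimen A: with 2 density bands per year, 544 / 2 = 272 years.
A: 1961.5 mm over 272 years gives 1961.5 / 272 ≈ 7.211 mm/year.
Specimen B: with 2 density bands per year, 644 / 2 = 322 years. Length of B = 7.211 × 322 = 2321.9 mm.

2321.9 mm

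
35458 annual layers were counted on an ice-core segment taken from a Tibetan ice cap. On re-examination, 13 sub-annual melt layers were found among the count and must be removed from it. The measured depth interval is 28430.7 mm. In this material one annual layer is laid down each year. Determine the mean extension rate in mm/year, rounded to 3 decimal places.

0.802 mm/year

True annual layer count = 35458 − 13 = 35445.
28430.7 mm over 35445 years gives 28430.7 / 35445 ≈ 0.802 mm/year.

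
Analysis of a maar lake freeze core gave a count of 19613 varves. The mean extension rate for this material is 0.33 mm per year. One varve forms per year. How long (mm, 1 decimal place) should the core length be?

6472.3 mm

19613 years of growth are recorded.
19613 years at 0.33 mm/year gives 0.33 × 19613 = 6472.3 mm.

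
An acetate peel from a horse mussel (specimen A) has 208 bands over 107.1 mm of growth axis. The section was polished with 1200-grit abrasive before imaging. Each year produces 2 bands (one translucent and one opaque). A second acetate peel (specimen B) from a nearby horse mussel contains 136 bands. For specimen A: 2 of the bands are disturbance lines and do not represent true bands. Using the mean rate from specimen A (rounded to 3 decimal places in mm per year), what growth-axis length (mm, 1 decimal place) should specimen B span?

70.7 mm

Specimen A: after corrections the count is 208 − 2 = 206 bands.
Specimen A: dividing by 2 bands per year: 206 / 2 = 103 years.
A: Extension rate ≈ 107.1 / 103 = 1.040 mm per year.
Specimen B: dividing by 2 bands per year: 136 / 2 = 68 years. Length of B = 1.040 × 68 = 70.7 mm.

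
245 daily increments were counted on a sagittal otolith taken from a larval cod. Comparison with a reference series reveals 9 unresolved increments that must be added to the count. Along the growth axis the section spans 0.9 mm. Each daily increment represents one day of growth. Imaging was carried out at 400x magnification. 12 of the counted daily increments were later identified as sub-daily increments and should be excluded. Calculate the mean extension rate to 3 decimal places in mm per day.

0.004 mm per day

After corrections the count is 245 − 12 + 9 = 242 daily increments.
Extension rate ≈ 0.9 / 242 = 0.004 mm per day.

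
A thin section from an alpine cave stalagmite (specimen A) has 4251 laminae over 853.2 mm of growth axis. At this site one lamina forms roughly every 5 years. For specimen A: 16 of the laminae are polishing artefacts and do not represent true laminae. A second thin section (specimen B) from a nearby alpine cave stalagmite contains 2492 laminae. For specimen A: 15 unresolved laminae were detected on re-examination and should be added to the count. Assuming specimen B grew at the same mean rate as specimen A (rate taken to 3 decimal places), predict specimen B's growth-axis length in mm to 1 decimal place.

Specimen A: true lamina count = 4251 − 16 + 15 = 4250.
Specimen A: 4250 laminae at 5 years each span 4250 × 5 = 21250 years.
A: 853.2 mm over 21250 years gives 853.2 / 21250 ≈ 0.040 mm per year.
Specimen B: at 5 years per lamina, 2492 × 5 = 12460 years. B's length ≈ 0.040 × 12460 = 498.4 mm.

498.4 mm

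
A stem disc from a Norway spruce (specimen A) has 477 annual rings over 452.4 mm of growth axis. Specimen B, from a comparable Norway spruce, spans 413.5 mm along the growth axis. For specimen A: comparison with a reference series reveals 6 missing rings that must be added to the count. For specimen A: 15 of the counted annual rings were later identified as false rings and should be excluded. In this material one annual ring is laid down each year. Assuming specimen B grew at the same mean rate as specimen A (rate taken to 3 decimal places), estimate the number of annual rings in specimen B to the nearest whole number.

Specimen A: correcting the raw count gives 477 − 15 + 6 = 468 true annual rings.
A: Extension rate ≈ 452.4 / 468 = 0.967 mm/yr.
B spans 413.5 / 0.967 = 427.61 years ≈ 428 annual rings.

428 annual rings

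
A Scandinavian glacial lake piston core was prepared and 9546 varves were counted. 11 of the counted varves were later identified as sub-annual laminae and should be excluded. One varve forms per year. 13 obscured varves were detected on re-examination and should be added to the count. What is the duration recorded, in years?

After corrections the count is 9546 − 11 + 13 = 9548 varves.
With a one-to-one varve periodicity this is 9548 years.

9548 years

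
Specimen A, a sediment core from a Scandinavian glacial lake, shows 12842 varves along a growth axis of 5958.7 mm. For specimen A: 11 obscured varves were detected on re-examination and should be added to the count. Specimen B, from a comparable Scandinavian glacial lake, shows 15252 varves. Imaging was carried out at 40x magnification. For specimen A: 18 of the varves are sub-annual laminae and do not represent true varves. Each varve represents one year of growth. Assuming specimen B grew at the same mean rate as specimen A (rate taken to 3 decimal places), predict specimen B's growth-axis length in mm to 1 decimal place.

Specimen A: after corrections the count is 12842 − 18 + 11 = 12835 varves.
A: Mean rate = 5958.7 mm / 12835 years ≈ 0.464 mm per year.
For B, 0.464 mm/year × 15252 years = 7076.9 mm.

7076.9 mm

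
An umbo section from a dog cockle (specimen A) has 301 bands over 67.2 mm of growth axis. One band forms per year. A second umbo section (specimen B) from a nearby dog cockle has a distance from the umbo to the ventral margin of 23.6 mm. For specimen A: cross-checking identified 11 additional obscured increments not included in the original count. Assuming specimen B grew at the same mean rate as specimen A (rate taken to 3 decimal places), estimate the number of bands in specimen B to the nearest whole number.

Specimen A: true band count = 301 + 11 = 312.
A: Mean rate = 67.2 mm / 312 years ≈ 0.215 mm per year.
For B, 23.6 / 0.215 = 109.77 years ≈ 110 bands.

110 bands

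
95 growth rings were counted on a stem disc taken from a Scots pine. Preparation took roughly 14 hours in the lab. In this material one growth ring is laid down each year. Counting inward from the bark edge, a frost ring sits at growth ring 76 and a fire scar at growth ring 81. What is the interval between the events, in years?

5 years

81 − 76 = 5 growth rings lie between the two events.
That is 5 years at one growth ring per year.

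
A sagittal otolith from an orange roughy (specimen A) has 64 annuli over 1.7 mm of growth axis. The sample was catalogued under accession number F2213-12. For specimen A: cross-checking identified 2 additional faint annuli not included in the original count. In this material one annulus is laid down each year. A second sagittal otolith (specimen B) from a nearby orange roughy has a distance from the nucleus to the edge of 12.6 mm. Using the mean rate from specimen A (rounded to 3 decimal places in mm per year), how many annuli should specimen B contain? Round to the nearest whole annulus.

485 annuli

Specimen A: correcting the raw count gives 64 + 2 = 66 true annuli.
A: Extension rate ≈ 1.7 / 66 = 0.026 mm per year.
Specimen B: 12.6 mm / 0.026 mm per year = 484.62 years ≈ 485 annuli.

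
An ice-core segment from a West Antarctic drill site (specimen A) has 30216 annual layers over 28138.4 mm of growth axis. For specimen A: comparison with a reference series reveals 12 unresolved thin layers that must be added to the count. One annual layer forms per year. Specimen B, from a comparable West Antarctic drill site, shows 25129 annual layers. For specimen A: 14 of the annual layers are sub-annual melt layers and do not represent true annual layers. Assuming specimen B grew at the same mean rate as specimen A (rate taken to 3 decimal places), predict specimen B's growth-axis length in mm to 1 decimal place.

23395.1 mm

Specimen A: true annual layer count = 30216 − 14 + 12 = 30214.
A: Mean rate = 28138.4 mm / 30214 years ≈ 0.931 mm/year.
For B, 0.931 mm/year × 25129 years = 23395.1 mm.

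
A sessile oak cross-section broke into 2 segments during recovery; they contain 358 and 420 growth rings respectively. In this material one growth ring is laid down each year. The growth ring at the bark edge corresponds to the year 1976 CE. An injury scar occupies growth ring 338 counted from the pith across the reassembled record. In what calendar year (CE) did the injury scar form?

1536 CE

Total growth rings = 358 + 420 = 778.
The injury scar sits at growth ring 338 from the pith, so 778 − 338 = 440 growth rings formed after it.
The growth ring at the bark edge is 1976 CE, so the injury scar dates to 1976 − 440 = 1536 CE.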